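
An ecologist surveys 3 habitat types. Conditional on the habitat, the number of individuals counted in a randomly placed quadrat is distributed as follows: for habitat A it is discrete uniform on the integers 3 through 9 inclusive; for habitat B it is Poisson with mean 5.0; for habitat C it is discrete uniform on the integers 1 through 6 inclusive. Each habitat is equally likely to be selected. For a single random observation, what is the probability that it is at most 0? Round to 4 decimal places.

0.0022

Conditional on each habitat, P(X ≤ 0): A: 0; B: 0.00673795; C: 0.
By total probability, P(X ≤ 0) = 0.333333·0 + 0.333333·0.00673795 + 0.333333·0 = 0.00224598.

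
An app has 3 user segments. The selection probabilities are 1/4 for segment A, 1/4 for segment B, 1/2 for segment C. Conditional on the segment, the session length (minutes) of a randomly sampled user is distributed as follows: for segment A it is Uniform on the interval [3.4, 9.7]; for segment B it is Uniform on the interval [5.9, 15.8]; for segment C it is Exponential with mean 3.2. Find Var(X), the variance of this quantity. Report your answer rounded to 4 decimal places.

17.8625

Per component, A: μ=6.55, E[X²]=46.21; B: μ=10.85, E[X²]=125.89; C: μ=3.2, E[X²]=20.48.
E[X] = 0.25·6.55 + 0.25·10.85 + 0.5·3.2 = 5.95.
E[X²] = 0.25·46.21 + 0.25·125.89 + 0.5·20.48 = 53.265.
Var(X) = E[X²] − (E[X])² = 53.265 − 35.4025 = 17.8625.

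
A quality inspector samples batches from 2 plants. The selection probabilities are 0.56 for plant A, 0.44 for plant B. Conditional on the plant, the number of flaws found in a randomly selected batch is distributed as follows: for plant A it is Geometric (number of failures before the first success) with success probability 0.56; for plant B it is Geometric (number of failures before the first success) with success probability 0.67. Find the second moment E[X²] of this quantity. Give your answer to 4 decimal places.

For each component E[X²] = Var + (mean)², giving A: 2.02041; B: 0.977723.
Overall E[X²] = 0.56·2.02041 + 0.44·0.977723 = 1.56163.

1.5616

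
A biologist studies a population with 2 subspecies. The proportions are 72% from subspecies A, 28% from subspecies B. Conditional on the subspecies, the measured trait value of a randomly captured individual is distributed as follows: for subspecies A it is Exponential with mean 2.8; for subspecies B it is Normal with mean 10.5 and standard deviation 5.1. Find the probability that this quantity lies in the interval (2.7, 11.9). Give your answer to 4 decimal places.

Conditional on each subspecies, P(2.7 < X < 11.9): A: 0.366991; B: 0.545072.
By total probability, P(2.7 < X < 11.9) = 0.72·0.366991 + 0.28·0.545072 = 0.416854.

0.4169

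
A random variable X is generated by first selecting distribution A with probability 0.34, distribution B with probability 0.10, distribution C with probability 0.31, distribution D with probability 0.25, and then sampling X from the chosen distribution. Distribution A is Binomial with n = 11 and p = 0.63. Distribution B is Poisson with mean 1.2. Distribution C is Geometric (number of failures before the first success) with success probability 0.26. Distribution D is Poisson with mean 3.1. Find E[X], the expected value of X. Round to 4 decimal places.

4.1335

Component means — A: 6.93; B: 1.2; C: 2.84615; D: 3.1.
E[X] = 0.34·6.93 + 0.1·1.2 + 0.31·2.84615 + 0.25·3.1 = 4.13351.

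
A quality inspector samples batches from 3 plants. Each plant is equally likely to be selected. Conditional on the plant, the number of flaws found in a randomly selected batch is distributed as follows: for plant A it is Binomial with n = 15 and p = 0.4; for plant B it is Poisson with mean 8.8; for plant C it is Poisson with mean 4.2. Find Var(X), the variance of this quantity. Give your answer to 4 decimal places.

Per component, A: μ=6, E[X²]=39.6; B: μ=8.8, E[X²]=86.24; C: μ=4.2, E[X²]=21.84.
E[X] = 0.333333·6 + 0.333333·8.8 + 0.333333·4.2 = 6.33333.
E[X²] = 0.333333·39.6 + 0.333333·86.24 + 0.333333·21.84 = 49.2267.
Var(X) = E[X²] − (E[X])² = 49.2267 − 40.1111 = 9.11556.

9.1156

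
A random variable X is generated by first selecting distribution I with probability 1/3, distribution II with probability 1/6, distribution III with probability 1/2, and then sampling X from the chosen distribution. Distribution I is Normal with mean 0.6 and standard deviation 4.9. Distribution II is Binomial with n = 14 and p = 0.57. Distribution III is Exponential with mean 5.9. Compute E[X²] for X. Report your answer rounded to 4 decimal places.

For each component E[X²] = Var + (mean)², giving I: 24.37; II: 67.1118; III: 69.62.
Overall E[X²] = 0.333333·24.37 + 0.166667·67.1118 + 0.5·69.62 = 54.1186.

54.1186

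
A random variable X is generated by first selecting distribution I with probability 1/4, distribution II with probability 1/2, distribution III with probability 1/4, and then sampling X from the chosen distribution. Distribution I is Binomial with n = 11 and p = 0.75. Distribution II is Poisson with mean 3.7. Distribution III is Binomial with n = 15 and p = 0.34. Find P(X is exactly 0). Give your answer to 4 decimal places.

0.0129

Conditional on each component, P(X = 0): I: 2.38419e-07; II: 0.0247235; III: 0.00196408.
By total probability, P(X = 0) = 0.25·2.38419e-07 + 0.5·0.0247235 + 0.25·0.00196408 = 0.0128528.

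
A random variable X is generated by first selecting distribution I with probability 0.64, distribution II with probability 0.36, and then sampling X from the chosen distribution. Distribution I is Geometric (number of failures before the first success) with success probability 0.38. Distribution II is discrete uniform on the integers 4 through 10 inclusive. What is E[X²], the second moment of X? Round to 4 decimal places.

23.5316

For each component E[X²] = Var + (mean)², giving I: 6.95568; II: 53.
Overall E[X²] = 0.64·6.95568 + 0.36·53 = 23.5316.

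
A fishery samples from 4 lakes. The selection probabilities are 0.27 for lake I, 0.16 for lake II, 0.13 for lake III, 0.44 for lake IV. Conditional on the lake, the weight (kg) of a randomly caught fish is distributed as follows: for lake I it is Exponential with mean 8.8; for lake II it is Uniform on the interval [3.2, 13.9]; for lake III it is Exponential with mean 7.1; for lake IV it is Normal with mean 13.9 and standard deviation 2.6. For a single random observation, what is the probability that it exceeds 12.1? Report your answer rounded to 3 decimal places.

Conditional on each lake, P(X > 12.1): I: 0.25284; II: 0.168224; III: 0.181913; IV: 0.755628.
By total probability, P(X > 12.1) = 0.27·0.25284 + 0.16·0.168224 + 0.13·0.181913 + 0.44·0.755628 = 0.451308.

0.451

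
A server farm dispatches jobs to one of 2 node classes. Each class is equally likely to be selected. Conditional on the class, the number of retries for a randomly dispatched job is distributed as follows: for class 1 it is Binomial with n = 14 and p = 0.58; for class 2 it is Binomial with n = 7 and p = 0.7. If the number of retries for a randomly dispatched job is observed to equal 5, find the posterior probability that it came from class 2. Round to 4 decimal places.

0.8560

Likelihoods P(X=5 | ·): 1: 0.0534377; 2: 0.317652.
Posterior ∝ prior × likelihood. Numerator for 2: 0.5·0.317652 = 0.158826.
Normalizing constant: 0.5·0.0534377 + 0.5·0.317652 = 0.185545.
P(2 | observation) = 0.158826 / 0.185545 = 0.855998.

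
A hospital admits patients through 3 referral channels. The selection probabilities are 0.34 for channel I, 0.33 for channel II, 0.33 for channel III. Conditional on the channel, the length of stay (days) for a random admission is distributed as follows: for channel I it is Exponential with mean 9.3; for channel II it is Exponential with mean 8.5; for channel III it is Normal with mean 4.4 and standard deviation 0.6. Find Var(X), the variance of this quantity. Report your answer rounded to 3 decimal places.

Per component, I: μ=9.3, E[X²]=172.98; II: μ=8.5, E[X²]=144.5; III: μ=4.4, E[X²]=19.72.
E[X] = 0.34·9.3 + 0.33·8.5 + 0.33·4.4 = 7.419.
E[X²] = 0.34·172.98 + 0.33·144.5 + 0.33·19.72 = 113.006.
Var(X) = E[X²] − (E[X])² = 113.006 − 55.0416 = 57.9642.

57.964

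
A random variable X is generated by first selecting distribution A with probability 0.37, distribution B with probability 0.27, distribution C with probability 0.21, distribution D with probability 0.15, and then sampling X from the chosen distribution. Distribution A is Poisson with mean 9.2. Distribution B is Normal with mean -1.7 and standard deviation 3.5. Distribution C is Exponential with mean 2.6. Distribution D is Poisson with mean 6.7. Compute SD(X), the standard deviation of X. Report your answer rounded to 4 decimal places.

Per component, A: μ=9.2, E[X²]=93.84; B: μ=-1.7, E[X²]=15.14; C: μ=2.6, E[X²]=13.52; D: μ=6.7, E[X²]=51.59.
E[X] = 0.37·9.2 + 0.27·-1.7 + 0.21·2.6 + 0.15·6.7 = 4.496.
E[X²] = 0.37·93.84 + 0.27·15.14 + 0.21·13.52 + 0.15·51.59 = 49.3863.
Var(X) = E[X²] − (E[X])² = 49.3863 − 20.214 = 29.1723.
SD(X) = √29.1723 = 5.40114.

5.4011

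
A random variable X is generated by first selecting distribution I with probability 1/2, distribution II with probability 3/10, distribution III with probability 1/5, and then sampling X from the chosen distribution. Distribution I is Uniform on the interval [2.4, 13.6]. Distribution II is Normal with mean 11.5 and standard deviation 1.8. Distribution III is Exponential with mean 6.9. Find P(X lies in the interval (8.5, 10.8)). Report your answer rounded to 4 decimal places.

0.2095

Conditional on each component, P(8.5 < X < 10.8): I: 0.205357; II: 0.300889; III: 0.0826998.
By total probability, P(8.5 < X < 10.8) = 0.5·0.205357 + 0.3·0.300889 + 0.2·0.0826998 = 0.209485.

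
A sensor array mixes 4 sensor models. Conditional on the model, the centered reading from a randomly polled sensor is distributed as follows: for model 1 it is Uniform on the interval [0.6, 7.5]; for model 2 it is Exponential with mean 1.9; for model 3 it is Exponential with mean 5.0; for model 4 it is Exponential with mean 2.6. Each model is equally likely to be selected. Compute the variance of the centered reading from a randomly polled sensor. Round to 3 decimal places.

11.302

Per component, 1: μ=4.05, E[X²]=20.37; 2: μ=1.9, E[X²]=7.22; 3: μ=5, E[X²]=50; 4: μ=2.6, E[X²]=13.52.
E[X] = 0.25·4.05 + 0.25·1.9 + 0.25·5 + 0.25·2.6 = 3.3875.
E[X²] = 0.25·20.37 + 0.25·7.22 + 0.25·50 + 0.25·13.52 = 22.7775.
Var(X) = E[X²] − (E[X])² = 22.7775 − 11.4752 = 11.3023.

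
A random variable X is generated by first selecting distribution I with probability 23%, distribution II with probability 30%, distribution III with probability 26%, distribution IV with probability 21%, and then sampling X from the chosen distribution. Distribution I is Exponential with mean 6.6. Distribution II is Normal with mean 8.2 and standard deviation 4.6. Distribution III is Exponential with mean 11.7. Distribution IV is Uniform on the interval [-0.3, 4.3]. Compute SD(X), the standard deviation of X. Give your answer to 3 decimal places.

7.975

Per component, I: μ=6.6, E[X²]=87.12; II: μ=8.2, E[X²]=88.4; III: μ=11.7, E[X²]=273.78; IV: μ=2, E[X²]=5.76333.
E[X] = 0.23·6.6 + 0.3·8.2 + 0.26·11.7 + 0.21·2 = 7.44.
E[X²] = 0.23·87.12 + 0.3·88.4 + 0.26·273.78 + 0.21·5.76333 = 118.951.
Var(X) = E[X²] − (E[X])² = 118.951 − 55.3536 = 63.5971.
SD(X) = √63.5971 = 7.97478.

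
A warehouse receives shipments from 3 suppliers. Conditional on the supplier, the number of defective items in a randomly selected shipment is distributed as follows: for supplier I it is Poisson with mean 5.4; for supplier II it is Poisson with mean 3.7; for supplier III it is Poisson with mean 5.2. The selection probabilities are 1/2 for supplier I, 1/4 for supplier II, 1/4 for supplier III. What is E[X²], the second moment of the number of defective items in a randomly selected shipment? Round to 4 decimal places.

29.6875

For each component E[X²] = Var + (mean)², giving I: 34.56; II: 17.39; III: 32.24.
Overall E[X²] = 0.5·34.56 + 0.25·17.39 + 0.25·32.24 = 29.6875.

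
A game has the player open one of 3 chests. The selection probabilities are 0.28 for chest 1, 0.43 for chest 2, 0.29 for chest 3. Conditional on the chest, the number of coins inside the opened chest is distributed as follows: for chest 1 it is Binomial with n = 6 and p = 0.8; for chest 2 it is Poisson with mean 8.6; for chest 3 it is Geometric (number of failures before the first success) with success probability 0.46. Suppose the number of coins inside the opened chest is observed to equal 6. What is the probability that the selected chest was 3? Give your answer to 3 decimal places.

0.027

Likelihoods P(X=6 | ·): 1: 0.262144; 2: 0.103449; 3: 0.0114057.
Posterior ∝ prior × likelihood. Numerator for 3: 0.29·0.0114057 = 0.00330764.
Normalizing constant: 0.28·0.262144 + 0.43·0.103449 + 0.29·0.0114057 = 0.121191.
P(3 | observation) = 0.00330764 / 0.121191 = 0.0272928.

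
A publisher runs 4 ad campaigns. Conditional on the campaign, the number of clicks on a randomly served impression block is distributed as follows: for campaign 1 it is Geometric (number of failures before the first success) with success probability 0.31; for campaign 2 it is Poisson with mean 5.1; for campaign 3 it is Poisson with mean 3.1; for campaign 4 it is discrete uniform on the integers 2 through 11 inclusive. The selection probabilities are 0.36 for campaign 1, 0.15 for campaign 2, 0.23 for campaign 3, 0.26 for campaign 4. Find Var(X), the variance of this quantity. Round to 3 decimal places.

Per component, 1: μ=2.22581, E[X²]=12.1342; 2: μ=5.1, E[X²]=31.11; 3: μ=3.1, E[X²]=12.71; 4: μ=6.5, E[X²]=50.5.
E[X] = 0.36·2.22581 + 0.15·5.1 + 0.23·3.1 + 0.26·6.5 = 3.96929.
E[X²] = 0.36·12.1342 + 0.15·31.11 + 0.23·12.71 + 0.26·50.5 = 25.0881.
Var(X) = E[X²] − (E[X])² = 25.0881 − 15.7553 = 9.33286.

9.333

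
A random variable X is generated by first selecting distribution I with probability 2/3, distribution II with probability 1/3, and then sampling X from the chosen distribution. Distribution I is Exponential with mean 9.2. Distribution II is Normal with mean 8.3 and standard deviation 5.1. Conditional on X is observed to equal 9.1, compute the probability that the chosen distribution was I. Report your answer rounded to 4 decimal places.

0.5113

Likelihoods f(9.1 | ·): I: 0.0404239; II: 0.0772675.
Posterior ∝ prior × likelihood. Numerator for I: 0.666667·0.0404239 = 0.0269493.
Normalizing constant: 0.666667·0.0404239 + 0.333333·0.0772675 = 0.0527051.
P(I | observation) = 0.0269493 / 0.0527051 = 0.511322.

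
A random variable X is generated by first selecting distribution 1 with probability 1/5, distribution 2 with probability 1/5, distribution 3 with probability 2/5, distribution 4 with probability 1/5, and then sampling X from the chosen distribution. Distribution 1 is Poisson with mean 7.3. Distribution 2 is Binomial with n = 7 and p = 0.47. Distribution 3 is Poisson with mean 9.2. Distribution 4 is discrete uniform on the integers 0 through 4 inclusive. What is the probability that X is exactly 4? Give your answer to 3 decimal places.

0.119

Conditional on each component, P(X = 4): 1: 0.0799338; 2: 0.254265; 3: 0.03016; 4: 0.2.
By total probability, P(X = 4) = 0.2·0.0799338 + 0.2·0.254265 + 0.4·0.03016 + 0.2·0.2 = 0.118904.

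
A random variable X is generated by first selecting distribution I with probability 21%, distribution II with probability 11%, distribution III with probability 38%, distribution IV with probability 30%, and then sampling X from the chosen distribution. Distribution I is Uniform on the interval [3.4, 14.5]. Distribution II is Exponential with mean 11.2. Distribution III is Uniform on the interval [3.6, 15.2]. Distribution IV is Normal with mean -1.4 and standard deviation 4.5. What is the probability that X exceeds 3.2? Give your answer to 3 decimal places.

Conditional on each component, P(X > 3.2): I: 1; II: 0.751477; III: 1; IV: 0.153338.
By total probability, P(X > 3.2) = 0.21·1 + 0.11·0.751477 + 0.38·1 + 0.3·0.153338 = 0.718664.

0.719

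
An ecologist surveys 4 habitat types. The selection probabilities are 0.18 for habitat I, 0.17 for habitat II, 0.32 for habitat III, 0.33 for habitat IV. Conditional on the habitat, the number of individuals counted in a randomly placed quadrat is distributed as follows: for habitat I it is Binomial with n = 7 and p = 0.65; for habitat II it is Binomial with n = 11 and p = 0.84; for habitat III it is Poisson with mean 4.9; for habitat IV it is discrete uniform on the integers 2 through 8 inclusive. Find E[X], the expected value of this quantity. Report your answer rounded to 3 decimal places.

5.608

Component means — I: 4.55; II: 9.24; III: 4.9; IV: 5.
E[X] = 0.18·4.55 + 0.17·9.24 + 0.32·4.9 + 0.33·5 = 5.6078.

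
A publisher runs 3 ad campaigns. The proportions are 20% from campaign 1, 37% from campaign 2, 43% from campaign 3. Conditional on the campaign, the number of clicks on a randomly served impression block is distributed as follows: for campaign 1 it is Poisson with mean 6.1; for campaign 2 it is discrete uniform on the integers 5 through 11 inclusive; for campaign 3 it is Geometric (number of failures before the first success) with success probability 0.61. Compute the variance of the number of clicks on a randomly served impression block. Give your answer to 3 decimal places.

Per component, 1: μ=6.1, E[X²]=43.31; 2: μ=8, E[X²]=68; 3: μ=0.639344, E[X²]=1.45687.
E[X] = 0.2·6.1 + 0.37·8 + 0.43·0.639344 = 4.45492.
E[X²] = 0.2·43.31 + 0.37·68 + 0.43·1.45687 = 34.4485.
Var(X) = E[X²] − (E[X])² = 34.4485 − 19.8463 = 14.6022.

14.602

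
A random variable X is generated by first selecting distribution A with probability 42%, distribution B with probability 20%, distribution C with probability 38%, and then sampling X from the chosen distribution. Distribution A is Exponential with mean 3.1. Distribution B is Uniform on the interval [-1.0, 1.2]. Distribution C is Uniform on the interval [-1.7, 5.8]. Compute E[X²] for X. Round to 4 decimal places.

For each component E[X²] = Var + (mean)², giving A: 19.22; B: 0.413333; C: 8.89.
Overall E[X²] = 0.42·19.22 + 0.2·0.413333 + 0.38·8.89 = 11.5333.

11.5333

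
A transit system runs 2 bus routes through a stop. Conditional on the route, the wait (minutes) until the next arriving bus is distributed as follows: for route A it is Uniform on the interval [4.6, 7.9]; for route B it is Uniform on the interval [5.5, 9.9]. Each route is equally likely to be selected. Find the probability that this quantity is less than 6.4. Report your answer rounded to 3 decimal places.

Conditional on each route, P(X < 6.4): A: 0.545455; B: 0.204545.
By total probability, P(X < 6.4) = 0.5·0.545455 + 0.5·0.204545 = 0.375.

0.375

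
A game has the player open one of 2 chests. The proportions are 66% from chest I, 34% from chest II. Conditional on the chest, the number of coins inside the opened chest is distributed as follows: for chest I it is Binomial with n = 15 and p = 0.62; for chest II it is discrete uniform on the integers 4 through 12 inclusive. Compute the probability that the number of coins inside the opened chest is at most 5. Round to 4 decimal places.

0.0909

Conditional on each chest, P(X ≤ 5): I: 0.023219; II: 0.222222.
By total probability, P(X ≤ 5) = 0.66·0.023219 + 0.34·0.222222 = 0.0908801.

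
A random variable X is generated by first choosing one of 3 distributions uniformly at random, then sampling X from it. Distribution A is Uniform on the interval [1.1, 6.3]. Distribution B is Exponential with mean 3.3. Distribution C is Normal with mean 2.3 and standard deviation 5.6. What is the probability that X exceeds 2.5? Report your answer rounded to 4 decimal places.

Conditional on each component, P(X > 2.5): A: 0.730769; B: 0.468802; C: 0.485755.
By total probability, P(X > 2.5) = 0.333333·0.730769 + 0.333333·0.468802 + 0.333333·0.485755 = 0.561775.

0.5618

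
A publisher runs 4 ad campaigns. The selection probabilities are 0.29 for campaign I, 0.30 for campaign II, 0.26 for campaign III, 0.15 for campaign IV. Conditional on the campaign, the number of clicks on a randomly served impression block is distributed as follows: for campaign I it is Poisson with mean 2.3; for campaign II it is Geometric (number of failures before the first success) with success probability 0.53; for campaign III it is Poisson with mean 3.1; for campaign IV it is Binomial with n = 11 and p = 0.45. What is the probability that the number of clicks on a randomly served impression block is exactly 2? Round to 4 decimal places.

Conditional on each campaign, P(X = 2): I: 0.265185; II: 0.117077; III: 0.216461; IV: 0.0512923.
By total probability, P(X = 2) = 0.29·0.265185 + 0.3·0.117077 + 0.26·0.216461 + 0.15·0.0512923 = 0.176.

0.1760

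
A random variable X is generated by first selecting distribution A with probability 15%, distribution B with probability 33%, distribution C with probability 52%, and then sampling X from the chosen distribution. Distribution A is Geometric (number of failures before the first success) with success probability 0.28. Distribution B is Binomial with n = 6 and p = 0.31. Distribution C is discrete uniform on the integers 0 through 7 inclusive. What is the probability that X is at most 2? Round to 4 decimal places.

Conditional on each component, P(X ≤ 2): A: 0.626752; B: 0.725575; C: 0.375.
By total probability, P(X ≤ 2) = 0.15·0.626752 + 0.33·0.725575 + 0.52·0.375 = 0.528452.

0.5285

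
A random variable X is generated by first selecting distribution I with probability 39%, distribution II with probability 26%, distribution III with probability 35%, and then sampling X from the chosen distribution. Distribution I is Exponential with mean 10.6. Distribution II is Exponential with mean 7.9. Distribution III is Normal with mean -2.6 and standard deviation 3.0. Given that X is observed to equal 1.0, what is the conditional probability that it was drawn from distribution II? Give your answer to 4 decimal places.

0.3406

Likelihoods f(1.0 | ·): I: 0.0858466; II: 0.111532; III: 0.0647287.
Posterior ∝ prior × likelihood. Numerator for II: 0.26·0.111532 = 0.0289983.
Normalizing constant: 0.39·0.0858466 + 0.26·0.111532 + 0.35·0.0647287 = 0.0851335.
P(II | observation) = 0.0289983 / 0.0851335 = 0.340621.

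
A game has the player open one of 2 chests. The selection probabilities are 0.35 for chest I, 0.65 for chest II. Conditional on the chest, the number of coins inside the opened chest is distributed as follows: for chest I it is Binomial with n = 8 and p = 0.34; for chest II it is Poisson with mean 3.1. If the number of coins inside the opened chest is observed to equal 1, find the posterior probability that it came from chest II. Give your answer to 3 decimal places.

0.636

Likelihoods P(X=1 | ·): I: 0.14838; II: 0.139653.
Posterior ∝ prior × likelihood. Numerator for II: 0.65·0.139653 = 0.0907741.
Normalizing constant: 0.35·0.14838 + 0.65·0.139653 = 0.142707.
P(II | observation) = 0.0907741 / 0.142707 = 0.636086.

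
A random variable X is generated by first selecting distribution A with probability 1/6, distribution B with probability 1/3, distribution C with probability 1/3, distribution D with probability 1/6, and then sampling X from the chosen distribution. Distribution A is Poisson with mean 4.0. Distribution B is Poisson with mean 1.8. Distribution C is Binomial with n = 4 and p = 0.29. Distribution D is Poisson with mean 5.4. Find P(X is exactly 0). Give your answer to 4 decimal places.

0.1436

Conditional on each component, P(X = 0): A: 0.0183156; B: 0.165299; C: 0.254117; D: 0.00451658.
By total probability, P(X = 0) = 0.166667·0.0183156 + 0.333333·0.165299 + 0.333333·0.254117 + 0.166667·0.00451658 = 0.143611.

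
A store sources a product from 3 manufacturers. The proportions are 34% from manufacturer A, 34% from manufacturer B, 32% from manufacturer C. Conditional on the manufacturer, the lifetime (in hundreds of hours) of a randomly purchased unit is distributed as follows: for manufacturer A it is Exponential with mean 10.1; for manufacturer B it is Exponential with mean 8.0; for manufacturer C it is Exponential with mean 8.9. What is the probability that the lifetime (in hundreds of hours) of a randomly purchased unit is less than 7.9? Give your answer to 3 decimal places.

0.586

Conditional on each manufacturer, P(X < 7.9): A: 0.542591; B: 0.627493; C: 0.588374.
By total probability, P(X < 7.9) = 0.34·0.542591 + 0.34·0.627493 + 0.32·0.588374 = 0.586108.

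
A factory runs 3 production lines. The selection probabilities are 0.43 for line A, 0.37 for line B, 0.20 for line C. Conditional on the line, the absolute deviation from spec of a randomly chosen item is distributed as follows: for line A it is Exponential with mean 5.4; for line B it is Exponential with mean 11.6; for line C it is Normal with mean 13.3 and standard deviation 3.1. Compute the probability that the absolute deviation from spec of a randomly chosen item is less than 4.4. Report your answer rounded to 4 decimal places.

0.3568

Conditional on each line, P(X < 4.4): A: 0.557279; B: 0.315667; C: 0.00204609.
By total probability, P(X < 4.4) = 0.43·0.557279 + 0.37·0.315667 + 0.2·0.00204609 = 0.356836.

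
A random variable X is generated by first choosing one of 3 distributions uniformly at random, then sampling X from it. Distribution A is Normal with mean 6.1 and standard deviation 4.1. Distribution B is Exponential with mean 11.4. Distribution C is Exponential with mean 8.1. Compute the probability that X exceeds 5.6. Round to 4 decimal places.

Conditional on each component, P(X > 5.6): A: 0.548531; B: 0.611875; C: 0.500895.
By total probability, P(X > 5.6) = 0.333333·0.548531 + 0.333333·0.611875 + 0.333333·0.500895 = 0.553767.

0.5538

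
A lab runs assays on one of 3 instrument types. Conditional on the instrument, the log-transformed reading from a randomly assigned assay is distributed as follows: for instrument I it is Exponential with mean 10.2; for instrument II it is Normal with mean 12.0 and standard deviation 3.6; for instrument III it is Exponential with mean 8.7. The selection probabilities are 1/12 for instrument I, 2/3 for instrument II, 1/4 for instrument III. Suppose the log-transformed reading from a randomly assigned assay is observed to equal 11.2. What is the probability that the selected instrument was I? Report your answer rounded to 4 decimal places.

Likelihoods f(11.2 | ·): I: 0.0326985; II: 0.108115; III: 0.0317241.
Posterior ∝ prior × likelihood. Numerator for I: 0.0833333·0.0326985 = 0.00272487.
Normalizing constant: 0.0833333·0.0326985 + 0.666667·0.108115 + 0.25·0.0317241 = 0.0827323.
P(I | observation) = 0.00272487 / 0.0827323 = 0.032936.

0.0329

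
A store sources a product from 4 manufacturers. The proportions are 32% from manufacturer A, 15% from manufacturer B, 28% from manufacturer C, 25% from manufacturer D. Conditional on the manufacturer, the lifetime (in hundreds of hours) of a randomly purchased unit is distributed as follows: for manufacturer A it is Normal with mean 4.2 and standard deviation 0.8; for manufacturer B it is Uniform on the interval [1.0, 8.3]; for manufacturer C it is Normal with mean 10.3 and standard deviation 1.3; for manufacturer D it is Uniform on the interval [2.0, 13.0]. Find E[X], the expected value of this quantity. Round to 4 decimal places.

6.8005

Component means — A: 4.2; B: 4.65; C: 10.3; D: 7.5.
E[X] = 0.32·4.2 + 0.15·4.65 + 0.28·10.3 + 0.25·7.5 = 6.8005.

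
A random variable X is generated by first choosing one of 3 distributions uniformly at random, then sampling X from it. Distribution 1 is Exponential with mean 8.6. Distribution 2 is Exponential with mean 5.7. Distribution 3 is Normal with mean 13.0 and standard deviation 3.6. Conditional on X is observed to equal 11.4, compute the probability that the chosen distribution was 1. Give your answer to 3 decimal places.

Likelihoods f(11.4 | ·): 1: 0.0308894; 2: 0.023743; 3: 0.100396.
Posterior ∝ prior × likelihood. Numerator for 1: 0.333333·0.0308894 = 0.0102965.
Normalizing constant: 0.333333·0.0308894 + 0.333333·0.023743 + 0.333333·0.100396 = 0.051676.
P(1 | observation) = 0.0102965 / 0.051676 = 0.19925.

0.199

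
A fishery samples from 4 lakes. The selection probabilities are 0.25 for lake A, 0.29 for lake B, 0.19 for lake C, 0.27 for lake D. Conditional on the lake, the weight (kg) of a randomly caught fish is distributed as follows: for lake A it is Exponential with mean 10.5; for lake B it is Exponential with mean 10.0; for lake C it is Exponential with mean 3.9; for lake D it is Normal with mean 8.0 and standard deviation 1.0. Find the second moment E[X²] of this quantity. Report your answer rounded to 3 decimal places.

For each component E[X²] = Var + (mean)², giving A: 220.5; B: 200; C: 30.42; D: 65.
Overall E[X²] = 0.25·220.5 + 0.29·200 + 0.19·30.42 + 0.27·65 = 136.455.

136.455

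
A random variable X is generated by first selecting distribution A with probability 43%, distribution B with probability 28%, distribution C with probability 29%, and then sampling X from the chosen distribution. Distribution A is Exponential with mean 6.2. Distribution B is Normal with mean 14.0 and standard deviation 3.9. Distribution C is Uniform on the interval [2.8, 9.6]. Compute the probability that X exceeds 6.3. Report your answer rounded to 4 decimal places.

Conditional on each component, P(X > 6.3): A: 0.361993; B: 0.97583; C: 0.485294.
By total probability, P(X > 6.3) = 0.43·0.361993 + 0.28·0.97583 + 0.29·0.485294 = 0.569625.

0.5696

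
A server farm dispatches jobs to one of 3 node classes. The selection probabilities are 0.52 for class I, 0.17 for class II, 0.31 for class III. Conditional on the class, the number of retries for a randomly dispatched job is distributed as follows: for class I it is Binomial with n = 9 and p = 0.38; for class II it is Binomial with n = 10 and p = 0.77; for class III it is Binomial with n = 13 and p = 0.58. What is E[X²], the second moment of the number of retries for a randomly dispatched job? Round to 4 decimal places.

For each component E[X²] = Var + (mean)², giving I: 13.8168; II: 61.061; III: 60.0184.
Overall E[X²] = 0.52·13.8168 + 0.17·61.061 + 0.31·60.0184 = 36.1708.

36.1708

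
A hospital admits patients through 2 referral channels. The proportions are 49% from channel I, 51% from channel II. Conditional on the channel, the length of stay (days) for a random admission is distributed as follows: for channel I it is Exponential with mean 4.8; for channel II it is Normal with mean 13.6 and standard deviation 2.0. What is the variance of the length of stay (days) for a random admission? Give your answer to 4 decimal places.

32.6819

Per component, I: μ=4.8, E[X²]=46.08; II: μ=13.6, E[X²]=188.96.
E[X] = 0.49·4.8 + 0.51·13.6 = 9.288.
E[X²] = 0.49·46.08 + 0.51·188.96 = 118.949.
Var(X) = E[X²] − (E[X])² = 118.949 − 86.2669 = 32.6819.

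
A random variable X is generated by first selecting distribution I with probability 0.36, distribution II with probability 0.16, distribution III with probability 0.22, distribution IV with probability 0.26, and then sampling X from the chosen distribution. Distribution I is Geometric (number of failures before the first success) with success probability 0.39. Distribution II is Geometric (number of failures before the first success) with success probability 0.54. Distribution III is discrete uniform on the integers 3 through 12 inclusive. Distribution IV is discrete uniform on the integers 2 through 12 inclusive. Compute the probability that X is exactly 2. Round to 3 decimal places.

Conditional on each component, P(X = 2): I: 0.145119; II: 0.114264; III: 0; IV: 0.0909091.
By total probability, P(X = 2) = 0.36·0.145119 + 0.16·0.114264 + 0.22·0 + 0.26·0.0909091 = 0.0941614.

0.094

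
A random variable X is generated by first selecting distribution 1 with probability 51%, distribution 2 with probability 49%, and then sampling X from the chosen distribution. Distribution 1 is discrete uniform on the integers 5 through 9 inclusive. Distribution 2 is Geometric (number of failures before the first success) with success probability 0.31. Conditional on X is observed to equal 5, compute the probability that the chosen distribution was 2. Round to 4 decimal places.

Likelihoods P(X=5 | ·): 1: 0.2; 2: 0.048485.
Posterior ∝ prior × likelihood. Numerator for 2: 0.49·0.048485 = 0.0237576.
Normalizing constant: 0.51·0.2 + 0.49·0.048485 = 0.125758.
P(2 | observation) = 0.0237576 / 0.125758 = 0.188916.

0.1889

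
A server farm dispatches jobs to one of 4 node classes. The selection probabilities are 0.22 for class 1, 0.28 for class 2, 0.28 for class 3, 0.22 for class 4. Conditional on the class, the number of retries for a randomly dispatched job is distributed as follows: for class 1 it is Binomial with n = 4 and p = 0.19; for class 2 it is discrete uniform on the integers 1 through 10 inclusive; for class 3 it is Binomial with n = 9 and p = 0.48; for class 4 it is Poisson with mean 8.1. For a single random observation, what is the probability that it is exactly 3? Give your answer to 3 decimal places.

0.090

Conditional on each class, P(X = 3): 1: 0.0222232; 2: 0.1; 3: 0.183664; 4: 0.0268855.
By total probability, P(X = 3) = 0.22·0.0222232 + 0.28·0.1 + 0.28·0.183664 + 0.22·0.0268855 = 0.0902297.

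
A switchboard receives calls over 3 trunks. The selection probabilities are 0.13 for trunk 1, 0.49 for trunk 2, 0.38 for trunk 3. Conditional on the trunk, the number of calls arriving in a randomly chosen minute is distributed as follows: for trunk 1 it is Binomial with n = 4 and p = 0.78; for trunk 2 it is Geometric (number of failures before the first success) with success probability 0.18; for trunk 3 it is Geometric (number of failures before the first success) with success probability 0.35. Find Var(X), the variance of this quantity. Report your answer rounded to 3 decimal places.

16.073

Per component, 1: μ=3.12, E[X²]=10.4208; 2: μ=4.55556, E[X²]=46.0617; 3: μ=1.85714, E[X²]=8.7551.
E[X] = 0.13·3.12 + 0.49·4.55556 + 0.38·1.85714 = 3.34354.
E[X²] = 0.13·10.4208 + 0.49·46.0617 + 0.38·8.7551 = 27.2519.
Var(X) = E[X²] − (E[X])² = 27.2519 − 11.1792 = 16.0727.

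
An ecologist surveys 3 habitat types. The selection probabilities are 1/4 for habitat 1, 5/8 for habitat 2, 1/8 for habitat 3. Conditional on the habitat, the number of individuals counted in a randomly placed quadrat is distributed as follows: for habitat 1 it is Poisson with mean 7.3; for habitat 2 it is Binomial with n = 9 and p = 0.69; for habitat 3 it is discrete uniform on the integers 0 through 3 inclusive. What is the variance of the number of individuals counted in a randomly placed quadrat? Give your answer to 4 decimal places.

6.1545

Per component, 1: μ=7.3, E[X²]=60.59; 2: μ=6.21, E[X²]=40.4892; 3: μ=1.5, E[X²]=3.5.
E[X] = 0.25·7.3 + 0.625·6.21 + 0.125·1.5 = 5.89375.
E[X²] = 0.25·60.59 + 0.625·40.4892 + 0.125·3.5 = 40.8907.
Var(X) = E[X²] − (E[X])² = 40.8907 − 34.7363 = 6.15446.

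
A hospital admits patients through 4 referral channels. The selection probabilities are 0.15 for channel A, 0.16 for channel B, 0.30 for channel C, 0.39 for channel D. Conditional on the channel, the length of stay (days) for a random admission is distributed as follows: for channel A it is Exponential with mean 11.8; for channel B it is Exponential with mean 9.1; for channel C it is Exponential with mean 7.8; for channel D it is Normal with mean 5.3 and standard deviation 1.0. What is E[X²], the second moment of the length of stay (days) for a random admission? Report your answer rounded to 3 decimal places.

For each component E[X²] = Var + (mean)², giving A: 278.48; B: 165.62; C: 121.68; D: 29.09.
Overall E[X²] = 0.15·278.48 + 0.16·165.62 + 0.3·121.68 + 0.39·29.09 = 116.12.

116.120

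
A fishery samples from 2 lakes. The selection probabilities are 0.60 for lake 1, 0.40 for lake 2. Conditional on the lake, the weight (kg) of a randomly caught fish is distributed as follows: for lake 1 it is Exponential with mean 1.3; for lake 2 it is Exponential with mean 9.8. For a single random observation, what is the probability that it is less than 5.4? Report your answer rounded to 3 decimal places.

0.760

Conditional on each lake, P(X < 5.4): 1: 0.984296; 2: 0.423639.
By total probability, P(X < 5.4) = 0.6·0.984296 + 0.4·0.423639 = 0.760033.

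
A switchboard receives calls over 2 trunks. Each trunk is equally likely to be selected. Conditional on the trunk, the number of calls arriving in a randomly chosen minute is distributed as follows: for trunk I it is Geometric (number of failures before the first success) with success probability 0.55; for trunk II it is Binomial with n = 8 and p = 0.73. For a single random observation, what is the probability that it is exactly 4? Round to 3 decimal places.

Conditional on each trunk, P(X = 4): I: 0.0225534; II: 0.105644.
By total probability, P(X = 4) = 0.5·0.0225534 + 0.5·0.105644 = 0.0640987.

0.064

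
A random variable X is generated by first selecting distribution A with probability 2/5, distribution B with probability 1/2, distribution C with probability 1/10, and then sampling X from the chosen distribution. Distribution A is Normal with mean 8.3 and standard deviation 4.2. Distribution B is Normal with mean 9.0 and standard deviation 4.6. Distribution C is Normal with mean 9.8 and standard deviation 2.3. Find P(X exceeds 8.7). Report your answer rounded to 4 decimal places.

0.5162

Conditional on each component, P(X > 8.7): A: 0.462063; B: 0.526; C: 0.683768.
By total probability, P(X > 8.7) = 0.4·0.462063 + 0.5·0.526 + 0.1·0.683768 = 0.516202.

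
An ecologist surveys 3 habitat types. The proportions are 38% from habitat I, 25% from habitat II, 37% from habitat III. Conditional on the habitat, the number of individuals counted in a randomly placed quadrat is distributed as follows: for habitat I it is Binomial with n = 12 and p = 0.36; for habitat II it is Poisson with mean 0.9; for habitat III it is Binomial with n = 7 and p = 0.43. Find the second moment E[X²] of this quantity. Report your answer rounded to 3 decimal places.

For each component E[X²] = Var + (mean)², giving I: 21.4272; II: 1.71; III: 10.7758.
Overall E[X²] = 0.38·21.4272 + 0.25·1.71 + 0.37·10.7758 = 12.5569.

12.557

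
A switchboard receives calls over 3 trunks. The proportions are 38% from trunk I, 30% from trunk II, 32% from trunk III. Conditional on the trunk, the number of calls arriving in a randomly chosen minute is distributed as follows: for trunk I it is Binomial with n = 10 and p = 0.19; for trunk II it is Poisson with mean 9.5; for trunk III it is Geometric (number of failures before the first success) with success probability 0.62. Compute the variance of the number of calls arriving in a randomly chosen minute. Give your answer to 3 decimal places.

18.119

Per component, I: μ=1.9, E[X²]=5.149; II: μ=9.5, E[X²]=99.75; III: μ=0.612903, E[X²]=1.3642.
E[X] = 0.38·1.9 + 0.3·9.5 + 0.32·0.612903 = 3.76813.
E[X²] = 0.38·5.149 + 0.3·99.75 + 0.32·1.3642 = 32.3182.
Var(X) = E[X²] − (E[X])² = 32.3182 − 14.1988 = 18.1194.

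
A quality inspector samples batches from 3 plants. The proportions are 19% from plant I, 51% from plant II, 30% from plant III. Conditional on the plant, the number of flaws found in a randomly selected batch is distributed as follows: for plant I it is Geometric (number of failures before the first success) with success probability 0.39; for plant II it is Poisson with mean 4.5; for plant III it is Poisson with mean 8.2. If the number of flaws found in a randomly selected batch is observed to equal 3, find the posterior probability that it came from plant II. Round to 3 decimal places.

Likelihoods P(X=3 | ·): I: 0.0885226; II: 0.168718; III: 0.0252392.
Posterior ∝ prior × likelihood. Numerator for II: 0.51·0.168718 = 0.0860461.
Normalizing constant: 0.19·0.0885226 + 0.51·0.168718 + 0.3·0.0252392 = 0.110437.
P(II | observation) = 0.0860461 / 0.110437 = 0.779141.

0.779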